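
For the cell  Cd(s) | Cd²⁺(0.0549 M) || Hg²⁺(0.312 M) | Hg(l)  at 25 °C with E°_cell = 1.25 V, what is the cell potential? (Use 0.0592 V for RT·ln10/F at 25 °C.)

1.27 V

Balancing electrons gives n = 2; the reaction quotient is Q = [Cd²⁺]/[Hg²⁺] = 0.176.
At 25 °C, E = E° − (0.0592/n) log Q = 1.25 − (0.0592/2)(-0.755) = 1.250 + 0.022 = 1.272 V.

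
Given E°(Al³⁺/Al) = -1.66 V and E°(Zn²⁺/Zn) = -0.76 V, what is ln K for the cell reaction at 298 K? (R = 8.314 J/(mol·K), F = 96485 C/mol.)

ln K = 210.3

E°_cell = -0.76 − (-1.66) = 0.90 V, with n = 6 electrons transferred.
At equilibrium E = 0, so the Nernst equation gives ln K = nFE°/RT = (6)(96485)(0.90)/((8.314)(298)) = 210.29.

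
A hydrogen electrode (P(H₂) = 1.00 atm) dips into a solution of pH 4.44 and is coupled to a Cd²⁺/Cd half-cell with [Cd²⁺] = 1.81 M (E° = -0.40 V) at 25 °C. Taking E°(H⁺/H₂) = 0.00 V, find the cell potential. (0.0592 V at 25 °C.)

0.13 V

The hydrogen couple is the cathode, so E°_cell = 0.40 V; n = 2.
[H⁺] = 10^(−4.44) = 3.6 × 10^-5 M, and Q = [Cd²⁺]·P(H₂) / [H⁺]^2 = 1.37 × 10^9.
E = E° − (0.0592/2) log Q = 0.40 − (0.0592/2)(9.138) = 0.130 V.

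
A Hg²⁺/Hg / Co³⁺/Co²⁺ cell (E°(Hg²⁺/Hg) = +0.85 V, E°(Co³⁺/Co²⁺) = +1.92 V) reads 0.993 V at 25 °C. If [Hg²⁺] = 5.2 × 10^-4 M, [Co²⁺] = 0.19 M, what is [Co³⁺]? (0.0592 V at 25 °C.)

From the Nernst equation, log Q = n(E° − E)/0.0592 = 2(1.07 − 0.993)/0.0592 = 2.601, so Q = 399.
With Q = [Hg²⁺]·[Co²⁺]^2/[Co³⁺]^2 and the known concentrations, [Co³⁺]^2 in the denominator gives [Co³⁺] = 2.2 × 10^-4 M.

2.2 × 10^-4 M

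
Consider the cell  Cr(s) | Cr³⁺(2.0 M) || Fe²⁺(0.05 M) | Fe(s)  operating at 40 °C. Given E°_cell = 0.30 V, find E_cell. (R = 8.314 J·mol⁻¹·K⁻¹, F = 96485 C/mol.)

0.253 V

Balancing electrons gives n = 6; the reaction quotient is Q = [Cr³⁺]^2/[Fe²⁺]^3 = 3.2 × 10^4.
E = E° − (RT/nF) ln Q = 0.30 − (8.314×313)/(6×96485) × (10.373) = 0.300 − 0.047 = 0.253 V.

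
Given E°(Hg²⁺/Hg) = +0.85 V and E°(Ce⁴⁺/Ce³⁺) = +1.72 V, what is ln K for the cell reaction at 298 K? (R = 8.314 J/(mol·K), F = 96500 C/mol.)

E°_cell = +1.72 − (+0.85) = 0.87 V, with n = 2 electrons transferred.
At equilibrium E = 0, so the Nernst equation gives ln K = nFE°/RT = (2)(96500)(0.87)/((8.314)(298)) = 67.77.

ln K = 67.8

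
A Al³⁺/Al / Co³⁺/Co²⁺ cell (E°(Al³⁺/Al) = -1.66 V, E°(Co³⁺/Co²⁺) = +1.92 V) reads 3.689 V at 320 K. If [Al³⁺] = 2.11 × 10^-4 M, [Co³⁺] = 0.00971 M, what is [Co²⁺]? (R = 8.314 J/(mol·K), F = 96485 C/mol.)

0.0031 M

From the Nernst equation, ln Q = nF(E° − E)/RT = 3×96485×(3.58 − 3.689)/(8.314×320) = -11.859, so Q = 7.07 × 10^-6.
With Q = [Al³⁺]·[Co²⁺]^3/[Co³⁺]^3 and the known concentrations, [Co²⁺]^3 in the numerator gives [Co²⁺] = 0.0031 M.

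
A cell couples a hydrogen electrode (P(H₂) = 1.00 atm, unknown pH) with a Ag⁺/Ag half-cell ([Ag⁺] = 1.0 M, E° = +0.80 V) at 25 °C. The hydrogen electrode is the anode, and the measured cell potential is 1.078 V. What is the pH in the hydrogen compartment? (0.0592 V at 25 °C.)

pH = 4.70

E°_cell = 0.80 V and n = 2.
log Q = n(E° − E)/0.0592 = 2×(0.80 − 1.078)/0.0592 = -9.392.
With Q = [H⁺]^2 / ([Ag⁺]^2·P(H₂)), solving for [H⁺] gives log[H⁺] = -4.696, so pH = 4.70.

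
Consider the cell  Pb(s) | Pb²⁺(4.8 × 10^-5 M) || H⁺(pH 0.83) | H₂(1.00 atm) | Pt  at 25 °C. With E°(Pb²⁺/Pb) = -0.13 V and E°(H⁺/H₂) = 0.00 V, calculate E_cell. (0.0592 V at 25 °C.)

0.21 V

The hydrogen couple is the cathode, so E°_cell = 0.13 V; n = 2.
[H⁺] = 10^(−0.83) = 0.15 M, and Q = [Pb²⁺]·P(H₂) / [H⁺]^2 = 0.00219.
E = E° − (0.0592/2) log Q = 0.13 − (0.0592/2)(-2.659) = 0.209 V.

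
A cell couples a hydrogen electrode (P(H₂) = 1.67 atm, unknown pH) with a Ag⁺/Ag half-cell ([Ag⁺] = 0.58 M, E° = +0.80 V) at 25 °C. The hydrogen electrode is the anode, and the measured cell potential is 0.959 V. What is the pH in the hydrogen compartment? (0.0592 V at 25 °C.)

pH = 2.81

E°_cell = 0.80 V and n = 2.
log Q = n(E° − E)/0.0592 = 2×(0.80 − 0.959)/0.0592 = -5.372.
With Q = [H⁺]^2 / ([Ag⁺]^2·P(H₂)), solving for [H⁺] gives log[H⁺] = -2.811, so pH = 2.81.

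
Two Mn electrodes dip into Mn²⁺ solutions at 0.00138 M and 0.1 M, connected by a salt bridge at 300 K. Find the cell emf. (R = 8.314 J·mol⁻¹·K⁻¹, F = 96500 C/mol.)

0.055 V

Both half-cells are Mn²⁺/Mn, so E°_cell = 0. The concentrated side is the cathode; the cell reaction moves Mn²⁺ from high to low concentration with n = 2.
Q = [Mn²⁺]_dilute/[Mn²⁺]_conc = 0.00138/0.1 = 0.0138.
E = 0 − (RT/nF) ln Q = −((8.314×300)/(2×96500))(-4.283) = 0.0554 V.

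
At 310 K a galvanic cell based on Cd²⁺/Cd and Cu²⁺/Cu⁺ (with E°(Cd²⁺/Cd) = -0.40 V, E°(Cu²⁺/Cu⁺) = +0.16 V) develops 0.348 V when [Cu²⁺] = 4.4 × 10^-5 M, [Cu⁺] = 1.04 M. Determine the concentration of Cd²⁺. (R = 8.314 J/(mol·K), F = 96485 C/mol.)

0.014 M

From the Nernst equation, ln Q = nF(E° − E)/RT = 2×96485×(0.56 − 0.348)/(8.314×310) = 15.873, so Q = 7.82 × 10^6.
With Q = [Cd²⁺]·[Cu⁺]^2/[Cu²⁺]^2 and the known concentrations, [Cd²⁺] in the numerator gives [Cd²⁺] = 0.014 M.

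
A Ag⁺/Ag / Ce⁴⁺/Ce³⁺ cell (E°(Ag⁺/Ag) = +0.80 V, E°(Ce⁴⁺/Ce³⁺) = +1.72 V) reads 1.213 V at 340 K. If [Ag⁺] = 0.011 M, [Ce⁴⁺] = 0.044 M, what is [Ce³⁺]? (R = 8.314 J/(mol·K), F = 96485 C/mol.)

From the Nernst equation, ln Q = nF(E° − E)/RT = 1×96485×(0.92 − 1.213)/(8.314×340) = -10.001, so Q = 4.54 × 10^-5.
With Q = [Ag⁺]·[Ce³⁺]/[Ce⁴⁺] and the known concentrations, [Ce³⁺] in the numerator gives [Ce³⁺] = 1.8 × 10^-4 M.

1.8 × 10^-4 M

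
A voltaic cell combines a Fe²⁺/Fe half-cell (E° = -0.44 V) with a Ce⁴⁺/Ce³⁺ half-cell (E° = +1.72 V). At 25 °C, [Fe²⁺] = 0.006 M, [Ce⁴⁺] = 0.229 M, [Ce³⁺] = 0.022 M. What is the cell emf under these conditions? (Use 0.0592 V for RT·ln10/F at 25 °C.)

The Ce⁴⁺/Ce³⁺ couple has the higher reduction potential and acts as the cathode, so E°_cell = +1.72 − (-0.44) = 2.16 V.
Balancing electrons gives n = 2; the reaction quotient is Q = [Fe²⁺]·[Ce³⁺]^2/[Ce⁴⁺]^2 = 5.54 × 10^-5.
At 25 °C, E = E° − (0.0592/n) log Q = 2.16 − (0.0592/2)(-4.257) = 2.160 + 0.126 = 2.286 V.

2.29 V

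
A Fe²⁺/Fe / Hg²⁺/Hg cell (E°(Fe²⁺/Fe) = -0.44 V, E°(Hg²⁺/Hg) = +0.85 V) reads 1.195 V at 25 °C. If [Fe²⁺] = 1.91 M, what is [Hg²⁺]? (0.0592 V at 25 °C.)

0.0012 M

From the Nernst equation, log Q = n(E° − E)/0.0592 = 2(1.29 − 1.195)/0.0592 = 3.209, so Q = 1620.
With Q = [Fe²⁺]/[Hg²⁺] and the known concentrations, [Hg²⁺] in the denominator gives [Hg²⁺] = 0.0012 M.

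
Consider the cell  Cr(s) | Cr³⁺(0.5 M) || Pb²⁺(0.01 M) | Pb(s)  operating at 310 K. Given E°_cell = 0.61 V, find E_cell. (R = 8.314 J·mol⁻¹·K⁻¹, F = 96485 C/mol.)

0.555 V

Balancing electrons gives n = 6; the reaction quotient is Q = [Cr³⁺]^2/[Pb²⁺]^3 = 2.5 × 10^5.
E = E° − (RT/nF) ln Q = 0.61 − (8.314×310)/(6×96485) × (12.429) = 0.610 − 0.055 = 0.555 V.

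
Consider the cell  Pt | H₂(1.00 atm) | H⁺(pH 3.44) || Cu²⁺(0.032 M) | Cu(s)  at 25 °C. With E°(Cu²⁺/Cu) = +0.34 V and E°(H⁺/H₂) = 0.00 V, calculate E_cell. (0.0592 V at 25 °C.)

The Cu²⁺/Cu couple is the cathode, so E°_cell = 0.34 V; n = 2.
[H⁺] = 10^(−3.44) = 3.6 × 10^-4 M, and Q = [H⁺]^2 / ([Cu²⁺]·P(H₂)) = 4.12 × 10^-6.
E = E° − (0.0592/2) log Q = 0.34 − (0.0592/2)(-5.385) = 0.499 V.

0.50 V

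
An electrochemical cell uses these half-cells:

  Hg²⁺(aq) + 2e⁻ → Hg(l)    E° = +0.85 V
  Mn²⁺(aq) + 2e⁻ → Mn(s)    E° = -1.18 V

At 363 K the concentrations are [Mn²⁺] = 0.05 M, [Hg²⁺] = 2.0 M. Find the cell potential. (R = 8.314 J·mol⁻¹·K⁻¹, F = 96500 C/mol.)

The Hg²⁺/Hg couple has the higher reduction potential and acts as the cathode, so E°_cell = +0.85 − (-1.18) = 2.03 V.
Balancing electrons gives n = 2; the reaction quotient is Q = [Mn²⁺]/[Hg²⁺] = 0.0250.
E = E° − (RT/nF) ln Q = 2.03 − (8.314×363)/(2×96500) × (-3.689) = 2.030 + 0.058 = 2.088 V.

2.09 V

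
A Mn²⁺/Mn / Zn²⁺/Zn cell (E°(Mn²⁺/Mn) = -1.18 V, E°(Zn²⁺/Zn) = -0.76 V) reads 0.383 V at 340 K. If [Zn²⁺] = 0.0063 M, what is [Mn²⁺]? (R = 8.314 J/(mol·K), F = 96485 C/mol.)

From the Nernst equation, ln Q = nF(E° − E)/RT = 2×96485×(0.42 − 0.383)/(8.314×340) = 2.526, so Q = 12.5.
With Q = [Mn²⁺]/[Zn²⁺] and the known concentrations, [Mn²⁺] in the numerator gives [Mn²⁺] = 0.079 M.

0.079 M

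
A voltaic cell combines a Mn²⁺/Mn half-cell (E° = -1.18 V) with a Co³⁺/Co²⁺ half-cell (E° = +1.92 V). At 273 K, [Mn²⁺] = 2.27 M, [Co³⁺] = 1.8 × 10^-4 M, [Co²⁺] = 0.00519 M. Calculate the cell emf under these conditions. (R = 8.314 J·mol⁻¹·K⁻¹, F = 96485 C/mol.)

The Co³⁺/Co²⁺ couple has the higher reduction potential and acts as the cathode, so E°_cell = +1.92 − (-1.18) = 3.10 V.
Balancing electrons gives n = 2; the reaction quotient is Q = [Mn²⁺]·[Co²⁺]^2/[Co³⁺]^2 = 1890.
E = E° − (RT/nF) ln Q = 3.10 − (8.314×273)/(2×96485) × (7.543) = 3.100 − 0.089 = 3.011 V.

3.01 V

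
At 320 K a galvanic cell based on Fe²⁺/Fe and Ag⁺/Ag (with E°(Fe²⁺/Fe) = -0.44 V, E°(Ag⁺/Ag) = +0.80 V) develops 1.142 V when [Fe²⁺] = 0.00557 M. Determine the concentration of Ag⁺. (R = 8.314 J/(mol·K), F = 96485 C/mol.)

From the Nernst equation, ln Q = nF(E° − E)/RT = 2×96485×(1.24 − 1.142)/(8.314×320) = 7.108, so Q = 1220.
With Q = [Fe²⁺]/[Ag⁺]^2 and the known concentrations, [Ag⁺]^2 in the denominator gives [Ag⁺] = 0.0021 M.

0.0021 M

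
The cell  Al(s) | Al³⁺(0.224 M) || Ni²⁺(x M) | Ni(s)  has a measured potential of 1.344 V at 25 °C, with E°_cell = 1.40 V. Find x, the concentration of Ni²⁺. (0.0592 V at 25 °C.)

0.0047 M

From the Nernst equation, log Q = n(E° − E)/0.0592 = 6(1.40 − 1.344)/0.0592 = 5.676, so Q = 4.74 × 10^5.
With Q = [Al³⁺]^2/[Ni²⁺]^3 and the known concentrations, [Ni²⁺]^3 in the denominator gives [Ni²⁺] = 0.0047 M.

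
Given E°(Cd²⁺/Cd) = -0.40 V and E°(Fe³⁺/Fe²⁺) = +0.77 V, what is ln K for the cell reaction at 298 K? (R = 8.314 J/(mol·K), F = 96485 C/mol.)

E°_cell = +0.77 − (-0.40) = 1.17 V, with n = 2 electrons transferred.
At equilibrium E = 0, so the Nernst equation gives ln K = nFE°/RT = (2)(96485)(1.17)/((8.314)(298)) = 91.13.

ln K = 91.1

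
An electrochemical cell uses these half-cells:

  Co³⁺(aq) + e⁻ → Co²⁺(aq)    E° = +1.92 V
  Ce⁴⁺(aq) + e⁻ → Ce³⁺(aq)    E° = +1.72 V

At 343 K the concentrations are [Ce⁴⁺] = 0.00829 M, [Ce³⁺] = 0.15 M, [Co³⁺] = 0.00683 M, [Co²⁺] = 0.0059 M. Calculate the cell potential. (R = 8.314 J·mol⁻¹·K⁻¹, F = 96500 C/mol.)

The Co³⁺/Co²⁺ couple has the higher reduction potential and acts as the cathode, so E°_cell = +1.92 − (+1.72) = 0.20 V.
Balancing electrons gives n = 1; the reaction quotient is Q = [Ce⁴⁺]·[Co²⁺]/([Ce³⁺]·[Co³⁺]) = 0.0477.
E = E° − (RT/nF) ln Q = 0.20 − (8.314×343)/(1×96500) × (-3.042) = 0.200 + 0.090 = 0.290 V.

0.290 V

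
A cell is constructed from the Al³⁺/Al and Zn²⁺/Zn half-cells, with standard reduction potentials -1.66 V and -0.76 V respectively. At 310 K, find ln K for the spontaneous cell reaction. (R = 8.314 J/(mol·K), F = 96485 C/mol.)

ln K = 202.2

E°_cell = -0.76 − (-1.66) = 0.90 V, with n = 6 electrons transferred.
At equilibrium E = 0, so the Nernst equation gives ln K = nFE°/RT = (6)(96485)(0.90)/((8.314)(310)) = 202.15.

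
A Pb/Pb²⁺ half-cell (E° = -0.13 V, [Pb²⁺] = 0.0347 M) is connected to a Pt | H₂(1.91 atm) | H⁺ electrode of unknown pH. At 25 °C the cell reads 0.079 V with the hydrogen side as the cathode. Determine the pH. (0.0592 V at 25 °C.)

E°_cell = 0.13 V and n = 2.
log Q = n(E° − E)/0.0592 = 2×(0.13 − 0.079)/0.0592 = 1.723.
With Q = [Pb²⁺]·P(H₂) / [H⁺]^2, solving for [H⁺] gives log[H⁺] = -1.451, so pH = 1.45.

pH = 1.45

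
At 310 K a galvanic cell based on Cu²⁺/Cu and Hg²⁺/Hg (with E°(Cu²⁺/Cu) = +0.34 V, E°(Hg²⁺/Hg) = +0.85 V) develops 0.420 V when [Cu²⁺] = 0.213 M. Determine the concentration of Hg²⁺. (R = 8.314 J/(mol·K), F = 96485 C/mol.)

From the Nernst equation, ln Q = nF(E° − E)/RT = 2×96485×(0.51 − 0.420)/(8.314×310) = 6.738, so Q = 844.
With Q = [Cu²⁺]/[Hg²⁺] and the known concentrations, [Hg²⁺] in the denominator gives [Hg²⁺] = 2.5 × 10^-4 M.

2.5 × 10^-4 M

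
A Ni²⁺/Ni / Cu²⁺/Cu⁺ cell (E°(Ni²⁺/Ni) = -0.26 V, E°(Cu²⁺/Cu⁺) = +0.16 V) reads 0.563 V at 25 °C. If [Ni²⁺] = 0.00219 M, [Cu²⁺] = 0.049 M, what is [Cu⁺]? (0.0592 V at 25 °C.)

From the Nernst equation, log Q = n(E° − E)/0.0592 = 2(0.42 − 0.563)/0.0592 = -4.831, so Q = 1.48 × 10^-5.
With Q = [Ni²⁺]·[Cu⁺]^2/[Cu²⁺]^2 and the known concentrations, [Cu⁺]^2 in the numerator gives [Cu⁺] = 0.004 M.

0.004 M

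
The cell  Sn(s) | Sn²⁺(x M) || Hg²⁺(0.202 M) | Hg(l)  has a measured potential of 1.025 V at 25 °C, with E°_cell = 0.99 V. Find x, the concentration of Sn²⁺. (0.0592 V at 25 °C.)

From the Nernst equation, log Q = n(E° − E)/0.0592 = 2(0.99 − 1.025)/0.0592 = -1.182, so Q = 0.0657.
With Q = [Sn²⁺]/[Hg²⁺] and the known concentrations, [Sn²⁺] in the numerator gives [Sn²⁺] = 0.013 M.

0.013 M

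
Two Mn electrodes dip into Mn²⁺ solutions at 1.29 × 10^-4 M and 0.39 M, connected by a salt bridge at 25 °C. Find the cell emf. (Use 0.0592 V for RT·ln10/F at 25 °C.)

Both half-cells are Mn²⁺/Mn, so E°_cell = 0. The concentrated side is the cathode; the cell reaction moves Mn²⁺ from high to low concentration with n = 2.
Q = [Mn²⁺]_dilute/[Mn²⁺]_conc = 1.29 × 10^-4/0.39 = 3.31 × 10^-4.
E = 0 − (0.0592/2) log Q = −(0.0592/2)(-3.480) = 0.1030 V.

0.10 V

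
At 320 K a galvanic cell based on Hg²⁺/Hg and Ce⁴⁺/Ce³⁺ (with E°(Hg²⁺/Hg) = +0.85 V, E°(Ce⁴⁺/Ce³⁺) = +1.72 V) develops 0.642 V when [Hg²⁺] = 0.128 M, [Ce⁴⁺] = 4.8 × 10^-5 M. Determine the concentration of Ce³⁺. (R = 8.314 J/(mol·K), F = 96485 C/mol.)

From the Nernst equation, ln Q = nF(E° − E)/RT = 2×96485×(0.87 − 0.642)/(8.314×320) = 16.537, so Q = 1.52 × 10^7.
With Q = [Hg²⁺]·[Ce³⁺]^2/[Ce⁴⁺]^2 and the known concentrations, [Ce³⁺]^2 in the numerator gives [Ce³⁺] = 0.52 M.

0.52 M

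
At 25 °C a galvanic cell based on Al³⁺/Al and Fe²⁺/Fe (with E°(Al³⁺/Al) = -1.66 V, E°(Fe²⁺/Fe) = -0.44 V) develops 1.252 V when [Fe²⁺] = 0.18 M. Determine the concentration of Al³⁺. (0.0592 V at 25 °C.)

From the Nernst equation, log Q = n(E° − E)/0.0592 = 6(1.22 − 1.252)/0.0592 = -3.243, so Q = 5.71 × 10^-4.
With Q = [Al³⁺]^2/[Fe²⁺]^3 and the known concentrations, [Al³⁺]^2 in the numerator gives [Al³⁺] = 0.0018 M.

0.0018 M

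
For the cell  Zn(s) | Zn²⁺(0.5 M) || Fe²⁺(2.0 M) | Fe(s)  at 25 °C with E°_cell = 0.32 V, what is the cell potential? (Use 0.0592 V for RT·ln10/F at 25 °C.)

0.338 V

Balancing electrons gives n = 2; the reaction quotient is Q = [Zn²⁺]/[Fe²⁺] = 0.250.
At 25 °C, E = E° − (0.0592/n) log Q = 0.32 − (0.0592/2)(-0.602) = 0.320 + 0.018 = 0.338 V.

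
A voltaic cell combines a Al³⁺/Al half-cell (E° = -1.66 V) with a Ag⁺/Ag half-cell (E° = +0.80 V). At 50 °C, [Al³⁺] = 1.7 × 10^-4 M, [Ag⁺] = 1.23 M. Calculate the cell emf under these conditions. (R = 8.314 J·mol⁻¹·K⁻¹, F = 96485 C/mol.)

The Ag⁺/Ag couple has the higher reduction potential and acts as the cathode, so E°_cell = +0.80 − (-1.66) = 2.46 V.
Balancing electrons gives n = 3; the reaction quotient is Q = [Al³⁺]/[Ag⁺]^3 = 9.14 × 10^-5.
E = E° − (RT/nF) ln Q = 2.46 − (8.314×323)/(3×96485) × (-9.301) = 2.460 + 0.086 = 2.546 V.

2.55 V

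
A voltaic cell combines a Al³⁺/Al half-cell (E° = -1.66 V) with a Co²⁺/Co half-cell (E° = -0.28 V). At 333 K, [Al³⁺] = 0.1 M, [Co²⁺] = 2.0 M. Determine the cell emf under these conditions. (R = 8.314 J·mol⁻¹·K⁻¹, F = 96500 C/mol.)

The Co²⁺/Co couple has the higher reduction potential and acts as the cathode, so E°_cell = -0.28 − (-1.66) = 1.38 V.
Balancing electrons gives n = 6; the reaction quotient is Q = [Al³⁺]^2/[Co²⁺]^3 = 0.00125.
E = E° − (RT/nF) ln Q = 1.38 − (8.314×333)/(6×96500) × (-6.685) = 1.380 + 0.032 = 1.412 V.

1.41 V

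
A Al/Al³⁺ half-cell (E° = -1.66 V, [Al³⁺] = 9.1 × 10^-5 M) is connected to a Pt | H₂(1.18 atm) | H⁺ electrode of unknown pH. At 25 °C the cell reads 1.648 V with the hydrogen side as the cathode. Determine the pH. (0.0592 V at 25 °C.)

E°_cell = 1.66 V and n = 6.
log Q = n(E° − E)/0.0592 = 6×(1.66 − 1.648)/0.0592 = 1.216.
With Q = [Al³⁺]^2·P(H₂)^3 / [H⁺]^6, solving for [H⁺] gives log[H⁺] = -1.514, so pH = 1.51.

pH = 1.51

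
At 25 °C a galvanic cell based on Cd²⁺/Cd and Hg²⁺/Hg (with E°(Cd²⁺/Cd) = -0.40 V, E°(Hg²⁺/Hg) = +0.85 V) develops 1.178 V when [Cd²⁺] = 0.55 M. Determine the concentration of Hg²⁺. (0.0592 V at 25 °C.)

0.002 M

From the Nernst equation, log Q = n(E° − E)/0.0592 = 2(1.25 − 1.178)/0.0592 = 2.432, so Q = 271.
With Q = [Cd²⁺]/[Hg²⁺] and the known concentrations, [Hg²⁺] in the denominator gives [Hg²⁺] = 0.002 M.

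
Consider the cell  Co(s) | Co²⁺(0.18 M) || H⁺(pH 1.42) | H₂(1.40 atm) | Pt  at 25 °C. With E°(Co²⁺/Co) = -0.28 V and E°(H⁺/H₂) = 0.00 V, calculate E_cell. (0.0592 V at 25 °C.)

The hydrogen couple is the cathode, so E°_cell = 0.28 V; n = 2.
[H⁺] = 10^(−1.42) = 0.038 M, and Q = [Co²⁺]·P(H₂) / [H⁺]^2 = 174.
E = E° − (0.0592/2) log Q = 0.28 − (0.0592/2)(2.241) = 0.214 V.

0.21 V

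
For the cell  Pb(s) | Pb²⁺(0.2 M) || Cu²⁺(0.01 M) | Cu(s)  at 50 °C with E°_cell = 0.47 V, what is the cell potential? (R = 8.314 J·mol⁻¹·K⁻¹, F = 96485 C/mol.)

Balancing electrons gives n = 2; the reaction quotient is Q = [Pb²⁺]/[Cu²⁺] = 20.0.
E = E° − (RT/nF) ln Q = 0.47 − (8.314×323)/(2×96485) × (2.996) = 0.470 − 0.042 = 0.428 V.

0.428 V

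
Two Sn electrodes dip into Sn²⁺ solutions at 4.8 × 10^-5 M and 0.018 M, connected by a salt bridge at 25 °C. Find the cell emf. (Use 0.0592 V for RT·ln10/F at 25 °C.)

0.076 V

Both half-cells are Sn²⁺/Sn, so E°_cell = 0. The concentrated side is the cathode; the cell reaction moves Sn²⁺ from high to low concentration with n = 2.
Q = [Sn²⁺]_dilute/[Sn²⁺]_conc = 4.8 × 10^-5/0.018 = 0.00267.
E = 0 − (0.0592/2) log Q = −(0.0592/2)(-2.574) = 0.0762 V.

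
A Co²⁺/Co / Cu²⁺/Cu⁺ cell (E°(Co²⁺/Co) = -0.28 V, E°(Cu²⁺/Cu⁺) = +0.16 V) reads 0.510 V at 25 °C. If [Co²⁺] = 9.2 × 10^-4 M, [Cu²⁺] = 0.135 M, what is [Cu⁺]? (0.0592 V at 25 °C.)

From the Nernst equation, log Q = n(E° − E)/0.0592 = 2(0.44 − 0.510)/0.0592 = -2.365, so Q = 0.00432.
With Q = [Co²⁺]·[Cu⁺]^2/[Cu²⁺]^2 and the known concentrations, [Cu⁺]^2 in the numerator gives [Cu⁺] = 0.29 M.

0.29 M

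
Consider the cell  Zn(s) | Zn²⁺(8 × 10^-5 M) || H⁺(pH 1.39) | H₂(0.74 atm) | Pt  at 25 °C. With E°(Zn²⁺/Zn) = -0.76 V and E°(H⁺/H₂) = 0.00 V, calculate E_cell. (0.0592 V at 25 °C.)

0.80 V

The hydrogen couple is the cathode, so E°_cell = 0.76 V; n = 2.
[H⁺] = 10^(−1.39) = 0.041 M, and Q = [Zn²⁺]·P(H₂) / [H⁺]^2 = 0.0357.
E = E° − (0.0592/2) log Q = 0.76 − (0.0592/2)(-1.448) = 0.803 V.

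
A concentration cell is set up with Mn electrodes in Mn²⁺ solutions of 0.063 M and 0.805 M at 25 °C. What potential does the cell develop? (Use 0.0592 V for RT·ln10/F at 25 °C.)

0.033 V

Both half-cells are Mn²⁺/Mn, so E°_cell = 0. The concentrated side is the cathode; the cell reaction moves Mn²⁺ from high to low concentration with n = 2.
Q = [Mn²⁺]_dilute/[Mn²⁺]_conc = 0.063/0.805 = 0.0783.
E = 0 − (0.0592/2) log Q = −(0.0592/2)(-1.106) = 0.0327 V.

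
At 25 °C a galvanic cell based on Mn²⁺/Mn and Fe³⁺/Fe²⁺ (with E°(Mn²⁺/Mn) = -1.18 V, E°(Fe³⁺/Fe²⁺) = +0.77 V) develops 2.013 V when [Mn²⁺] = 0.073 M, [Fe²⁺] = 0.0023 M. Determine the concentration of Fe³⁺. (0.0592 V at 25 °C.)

0.0072 M

From the Nernst equation, log Q = n(E° − E)/0.0592 = 2(1.95 − 2.013)/0.0592 = -2.128, so Q = 0.00744.
With Q = [Mn²⁺]·[Fe²⁺]^2/[Fe³⁺]^2 and the known concentrations, [Fe³⁺]^2 in the denominator gives [Fe³⁺] = 0.0072 M.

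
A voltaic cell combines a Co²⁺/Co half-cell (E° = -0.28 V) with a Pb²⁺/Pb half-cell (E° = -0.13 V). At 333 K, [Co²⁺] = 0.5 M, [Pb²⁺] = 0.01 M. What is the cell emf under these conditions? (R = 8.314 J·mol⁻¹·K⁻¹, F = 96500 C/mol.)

The Pb²⁺/Pb couple has the higher reduction potential and acts as the cathode, so E°_cell = -0.13 − (-0.28) = 0.15 V.
Balancing electrons gives n = 2; the reaction quotient is Q = [Co²⁺]/[Pb²⁺] = 50.0.
E = E° − (RT/nF) ln Q = 0.15 − (8.314×333)/(2×96500) × (3.912) = 0.150 − 0.056 = 0.094 V.

0.094 V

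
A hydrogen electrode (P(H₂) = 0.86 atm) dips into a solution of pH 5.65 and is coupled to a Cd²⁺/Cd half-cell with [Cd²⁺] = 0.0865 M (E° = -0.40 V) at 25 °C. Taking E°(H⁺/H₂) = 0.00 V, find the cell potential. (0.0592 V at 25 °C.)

The hydrogen couple is the cathode, so E°_cell = 0.40 V; n = 2.
[H⁺] = 10^(−5.65) = 2.2 × 10^-6 M, and Q = [Cd²⁺]·P(H₂) / [H⁺]^2 = 1.48 × 10^10.
E = E° − (0.0592/2) log Q = 0.40 − (0.0592/2)(10.172) = 0.099 V.

0.099 V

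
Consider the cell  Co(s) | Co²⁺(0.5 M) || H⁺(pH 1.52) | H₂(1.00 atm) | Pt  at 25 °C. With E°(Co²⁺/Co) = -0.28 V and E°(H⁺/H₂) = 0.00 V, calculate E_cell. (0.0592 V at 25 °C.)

0.20 V

The hydrogen couple is the cathode, so E°_cell = 0.28 V; n = 2.
[H⁺] = 10^(−1.52) = 0.030 M, and Q = [Co²⁺]·P(H₂) / [H⁺]^2 = 548.
E = E° − (0.0592/2) log Q = 0.28 − (0.0592/2)(2.739) = 0.199 V.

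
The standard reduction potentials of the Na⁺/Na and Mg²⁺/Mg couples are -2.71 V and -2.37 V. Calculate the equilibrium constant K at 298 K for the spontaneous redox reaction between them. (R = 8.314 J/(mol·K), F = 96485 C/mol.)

E°_cell = -2.37 − (-2.71) = 0.34 V, with n = 2 electrons transferred.
At equilibrium E = 0, so the Nernst equation gives ln K = nFE°/RT = (2)(96485)(0.34)/((8.314)(298)) = 26.48.
K = e^26.48 = 3.2 × 10^11.

3.2 × 10^11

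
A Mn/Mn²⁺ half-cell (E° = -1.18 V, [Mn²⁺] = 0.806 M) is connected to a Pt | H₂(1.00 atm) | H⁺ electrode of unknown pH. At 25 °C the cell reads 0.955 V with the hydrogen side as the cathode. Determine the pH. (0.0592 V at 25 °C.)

pH = 3.85

E°_cell = 1.18 V and n = 2.
log Q = n(E° − E)/0.0592 = 2×(1.18 − 0.955)/0.0592 = 7.601.
With Q = [Mn²⁺]·P(H₂) / [H⁺]^2, solving for [H⁺] gives log[H⁺] = -3.848, so pH = 3.85.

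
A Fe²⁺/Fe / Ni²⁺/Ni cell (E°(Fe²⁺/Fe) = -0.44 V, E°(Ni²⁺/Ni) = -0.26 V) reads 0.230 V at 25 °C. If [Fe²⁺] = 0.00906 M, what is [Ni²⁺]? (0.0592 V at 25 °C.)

0.44 M

From the Nernst equation, log Q = n(E° − E)/0.0592 = 2(0.18 − 0.230)/0.0592 = -1.689, so Q = 0.0205.
With Q = [Fe²⁺]/[Ni²⁺] and the known concentrations, [Ni²⁺] in the denominator gives [Ni²⁺] = 0.44 M.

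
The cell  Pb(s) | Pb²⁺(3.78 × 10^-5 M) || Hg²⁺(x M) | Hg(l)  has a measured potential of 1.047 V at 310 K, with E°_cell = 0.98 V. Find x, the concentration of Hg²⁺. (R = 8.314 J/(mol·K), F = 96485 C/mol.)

0.0057 M

From the Nernst equation, ln Q = nF(E° − E)/RT = 2×96485×(0.98 − 1.047)/(8.314×310) = -5.016, so Q = 0.00663.
With Q = [Pb²⁺]/[Hg²⁺] and the known concentrations, [Hg²⁺] in the denominator gives [Hg²⁺] = 0.0057 M.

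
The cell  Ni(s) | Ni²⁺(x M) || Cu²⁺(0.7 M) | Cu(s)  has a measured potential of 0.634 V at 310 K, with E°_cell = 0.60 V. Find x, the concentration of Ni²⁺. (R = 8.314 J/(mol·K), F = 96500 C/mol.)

0.055 M

From the Nernst equation, ln Q = nF(E° − E)/RT = 2×96500×(0.60 − 0.634)/(8.314×310) = -2.546, so Q = 0.0784.
With Q = [Ni²⁺]/[Cu²⁺] and the known concentrations, [Ni²⁺] in the numerator gives [Ni²⁺] = 0.055 M.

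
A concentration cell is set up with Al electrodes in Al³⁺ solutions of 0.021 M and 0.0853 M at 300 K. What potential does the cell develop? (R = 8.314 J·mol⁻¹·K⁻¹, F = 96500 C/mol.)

Both half-cells are Al³⁺/Al, so E°_cell = 0. The concentrated side is the cathode; the cell reaction moves Al³⁺ from high to low concentration with n = 3.
Q = [Al³⁺]_dilute/[Al³⁺]_conc = 0.021/0.0853 = 0.246.
E = 0 − (RT/nF) ln Q = −((8.314×300)/(3×96500))(-1.402) = 0.0121 V.

0.012 V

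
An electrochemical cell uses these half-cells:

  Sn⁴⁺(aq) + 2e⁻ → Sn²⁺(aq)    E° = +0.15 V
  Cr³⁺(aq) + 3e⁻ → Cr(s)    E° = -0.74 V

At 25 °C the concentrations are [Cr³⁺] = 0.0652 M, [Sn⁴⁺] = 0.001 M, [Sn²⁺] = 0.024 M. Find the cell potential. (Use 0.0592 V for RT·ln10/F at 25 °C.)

The Sn⁴⁺/Sn²⁺ couple has the higher reduction potential and acts as the cathode, so E°_cell = +0.15 − (-0.74) = 0.89 V.
Balancing electrons gives n = 6; the reaction quotient is Q = [Cr³⁺]^2·[Sn²⁺]^3/[Sn⁴⁺]^3 = 58.8.
At 25 °C, E = E° − (0.0592/n) log Q = 0.89 − (0.0592/6)(1.769) = 0.890 − 0.017 = 0.873 V.

0.873 V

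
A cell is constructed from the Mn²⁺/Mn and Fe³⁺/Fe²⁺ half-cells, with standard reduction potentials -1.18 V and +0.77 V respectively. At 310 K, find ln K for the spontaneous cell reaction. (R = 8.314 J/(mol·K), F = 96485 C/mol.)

ln K = 146.0

E°_cell = +0.77 − (-1.18) = 1.95 V, with n = 2 electrons transferred.
At equilibrium E = 0, so the Nernst equation gives ln K = nFE°/RT = (2)(96485)(1.95)/((8.314)(310)) = 146.00.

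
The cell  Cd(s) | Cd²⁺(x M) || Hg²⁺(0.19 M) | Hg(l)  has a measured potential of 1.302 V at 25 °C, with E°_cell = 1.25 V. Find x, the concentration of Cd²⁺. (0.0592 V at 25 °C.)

From the Nernst equation, log Q = n(E° − E)/0.0592 = 2(1.25 − 1.302)/0.0592 = -1.757, so Q = 0.0175.
With Q = [Cd²⁺]/[Hg²⁺] and the known concentrations, [Cd²⁺] in the numerator gives [Cd²⁺] = 0.0033 M.

0.0033 M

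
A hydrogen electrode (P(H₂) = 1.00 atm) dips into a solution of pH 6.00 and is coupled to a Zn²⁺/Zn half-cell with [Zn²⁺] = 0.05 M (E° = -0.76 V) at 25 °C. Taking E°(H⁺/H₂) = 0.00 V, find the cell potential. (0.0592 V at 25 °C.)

0.44 V

The hydrogen couple is the cathode, so E°_cell = 0.76 V; n = 2.
[H⁺] = 10^(−6.00) = 1 × 10^-6 M, and Q = [Zn²⁺]·P(H₂) / [H⁺]^2 = 5 × 10^10.
E = E° − (0.0592/2) log Q = 0.76 − (0.0592/2)(10.699) = 0.443 V.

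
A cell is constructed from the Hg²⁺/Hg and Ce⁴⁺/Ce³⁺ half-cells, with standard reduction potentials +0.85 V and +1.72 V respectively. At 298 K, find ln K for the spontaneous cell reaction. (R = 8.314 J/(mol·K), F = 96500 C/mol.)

E°_cell = +1.72 − (+0.85) = 0.87 V, with n = 2 electrons transferred.
At equilibrium E = 0, so the Nernst equation gives ln K = nFE°/RT = (2)(96500)(0.87)/((8.314)(298)) = 67.77.

ln K = 67.8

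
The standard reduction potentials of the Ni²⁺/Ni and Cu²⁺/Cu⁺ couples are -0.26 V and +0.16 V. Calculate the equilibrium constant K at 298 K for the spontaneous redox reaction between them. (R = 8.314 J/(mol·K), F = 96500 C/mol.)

1.6 × 10^14

E°_cell = +0.16 − (-0.26) = 0.42 V, with n = 2 electrons transferred.
At equilibrium E = 0, so the Nernst equation gives ln K = nFE°/RT = (2)(96500)(0.42)/((8.314)(298)) = 32.72.
K = e^32.72 = 1.6 × 10^14.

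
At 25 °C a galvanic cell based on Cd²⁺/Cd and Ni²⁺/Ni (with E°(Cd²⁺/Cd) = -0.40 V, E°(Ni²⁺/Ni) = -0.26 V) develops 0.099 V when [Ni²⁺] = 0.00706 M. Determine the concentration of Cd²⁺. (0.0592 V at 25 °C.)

0.17 M

From the Nernst equation, log Q = n(E° − E)/0.0592 = 2(0.14 − 0.099)/0.0592 = 1.385, so Q = 24.3.
With Q = [Cd²⁺]/[Ni²⁺] and the known concentrations, [Cd²⁺] in the numerator gives [Cd²⁺] = 0.17 M.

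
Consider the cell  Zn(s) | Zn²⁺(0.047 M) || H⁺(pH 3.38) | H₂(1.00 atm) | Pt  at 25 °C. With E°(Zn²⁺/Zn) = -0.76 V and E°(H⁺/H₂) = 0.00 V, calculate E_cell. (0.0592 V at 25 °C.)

The hydrogen couple is the cathode, so E°_cell = 0.76 V; n = 2.
[H⁺] = 10^(−3.38) = 4.2 × 10^-4 M, and Q = [Zn²⁺]·P(H₂) / [H⁺]^2 = 2.7 × 10^5.
E = E° − (0.0592/2) log Q = 0.76 − (0.0592/2)(5.432) = 0.599 V.

0.60 V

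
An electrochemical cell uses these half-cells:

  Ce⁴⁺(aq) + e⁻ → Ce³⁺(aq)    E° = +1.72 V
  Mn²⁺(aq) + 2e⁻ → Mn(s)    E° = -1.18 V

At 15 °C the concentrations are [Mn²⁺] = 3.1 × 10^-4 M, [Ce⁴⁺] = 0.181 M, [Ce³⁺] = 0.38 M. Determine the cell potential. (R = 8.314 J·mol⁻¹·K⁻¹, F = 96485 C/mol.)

2.98 V

The Ce⁴⁺/Ce³⁺ couple has the higher reduction potential and acts as the cathode, so E°_cell = +1.72 − (-1.18) = 2.90 V.
Balancing electrons gives n = 2; the reaction quotient is Q = [Mn²⁺]·[Ce³⁺]^2/[Ce⁴⁺]^2 = 0.00137.
E = E° − (RT/nF) ln Q = 2.90 − (8.314×288)/(2×96485) × (-6.596) = 2.900 + 0.082 = 2.982 V.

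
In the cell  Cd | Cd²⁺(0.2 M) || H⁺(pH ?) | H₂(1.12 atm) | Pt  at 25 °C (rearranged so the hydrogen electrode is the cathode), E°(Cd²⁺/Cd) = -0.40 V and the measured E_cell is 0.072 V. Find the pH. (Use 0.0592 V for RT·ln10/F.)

pH = 5.87

E°_cell = 0.40 V and n = 2.
log Q = n(E° − E)/0.0592 = 2×(0.40 − 0.072)/0.0592 = 11.081.
With Q = [Cd²⁺]·P(H₂) / [H⁺]^2, solving for [H⁺] gives log[H⁺] = -5.865, so pH = 5.87.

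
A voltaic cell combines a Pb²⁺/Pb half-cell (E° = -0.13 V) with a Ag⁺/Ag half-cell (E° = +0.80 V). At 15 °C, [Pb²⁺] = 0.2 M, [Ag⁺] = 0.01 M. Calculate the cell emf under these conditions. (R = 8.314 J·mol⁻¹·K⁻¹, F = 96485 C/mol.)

0.836 V

The Ag⁺/Ag couple has the higher reduction potential and acts as the cathode, so E°_cell = +0.80 − (-0.13) = 0.93 V.
Balancing electrons gives n = 2; the reaction quotient is Q = [Pb²⁺]/[Ag⁺]^2 = 2000.
E = E° − (RT/nF) ln Q = 0.93 − (8.314×288)/(2×96485) × (7.601) = 0.930 − 0.094 = 0.836 V.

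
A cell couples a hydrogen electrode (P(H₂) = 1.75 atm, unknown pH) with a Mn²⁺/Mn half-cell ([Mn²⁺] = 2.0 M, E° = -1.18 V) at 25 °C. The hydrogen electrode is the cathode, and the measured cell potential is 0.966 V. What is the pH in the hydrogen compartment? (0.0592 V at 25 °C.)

E°_cell = 1.18 V and n = 2.
log Q = n(E° − E)/0.0592 = 2×(1.18 − 0.966)/0.0592 = 7.230.
With Q = [Mn²⁺]·P(H₂) / [H⁺]^2, solving for [H⁺] gives log[H⁺] = -3.343, so pH = 3.34.

pH = 3.34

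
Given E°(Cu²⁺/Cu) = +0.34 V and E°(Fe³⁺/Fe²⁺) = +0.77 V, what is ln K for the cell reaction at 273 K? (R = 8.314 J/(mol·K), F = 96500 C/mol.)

ln K = 36.6

E°_cell = +0.77 − (+0.34) = 0.43 V, with n = 2 electrons transferred.
At equilibrium E = 0, so the Nernst equation gives ln K = nFE°/RT = (2)(96500)(0.43)/((8.314)(273)) = 36.56.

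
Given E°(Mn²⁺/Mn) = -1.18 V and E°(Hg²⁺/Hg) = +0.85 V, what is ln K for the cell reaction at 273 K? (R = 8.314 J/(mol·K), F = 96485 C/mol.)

E°_cell = +0.85 − (-1.18) = 2.03 V, with n = 2 electrons transferred.
At equilibrium E = 0, so the Nernst equation gives ln K = nFE°/RT = (2)(96485)(2.03)/((8.314)(273)) = 172.59.

ln K = 172.6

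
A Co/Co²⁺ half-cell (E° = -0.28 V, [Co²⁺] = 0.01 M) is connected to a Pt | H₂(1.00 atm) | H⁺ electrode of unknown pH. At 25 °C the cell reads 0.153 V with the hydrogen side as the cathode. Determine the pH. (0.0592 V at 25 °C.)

pH = 3.15

E°_cell = 0.28 V and n = 2.
log Q = n(E° − E)/0.0592 = 2×(0.28 − 0.153)/0.0592 = 4.291.
With Q = [Co²⁺]·P(H₂) / [H⁺]^2, solving for [H⁺] gives log[H⁺] = -3.145, so pH = 3.15.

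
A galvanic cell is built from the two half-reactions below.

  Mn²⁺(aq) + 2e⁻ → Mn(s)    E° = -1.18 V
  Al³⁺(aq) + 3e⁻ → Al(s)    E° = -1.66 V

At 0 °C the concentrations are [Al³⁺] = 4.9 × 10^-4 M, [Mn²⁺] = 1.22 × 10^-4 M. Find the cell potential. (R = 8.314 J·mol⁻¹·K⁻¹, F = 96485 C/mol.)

The Mn²⁺/Mn couple has the higher reduction potential and acts as the cathode, so E°_cell = -1.18 − (-1.66) = 0.48 V.
Balancing electrons gives n = 6; the reaction quotient is Q = [Al³⁺]^2/[Mn²⁺]^3 = 1.32 × 10^5.
E = E° − (RT/nF) ln Q = 0.48 − (8.314×273)/(6×96485) × (11.792) = 0.480 − 0.046 = 0.434 V.

0.434 V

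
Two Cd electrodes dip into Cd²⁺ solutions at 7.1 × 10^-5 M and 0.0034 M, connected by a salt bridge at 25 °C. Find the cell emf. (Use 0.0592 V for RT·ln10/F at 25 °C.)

Both half-cells are Cd²⁺/Cd, so E°_cell = 0. The concentrated side is the cathode; the cell reaction moves Cd²⁺ from high to low concentration with n = 2.
Q = [Cd²⁺]_dilute/[Cd²⁺]_conc = 7.1 × 10^-5/0.0034 = 0.0209.
E = 0 − (0.0592/2) log Q = −(0.0592/2)(-1.680) = 0.0497 V.

0.050 V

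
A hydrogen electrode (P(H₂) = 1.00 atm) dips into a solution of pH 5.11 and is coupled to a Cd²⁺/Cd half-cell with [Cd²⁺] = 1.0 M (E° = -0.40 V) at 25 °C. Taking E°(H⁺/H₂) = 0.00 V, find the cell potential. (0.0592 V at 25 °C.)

The hydrogen couple is the cathode, so E°_cell = 0.40 V; n = 2.
[H⁺] = 10^(−5.11) = 7.8 × 10^-6 M, and Q = [Cd²⁺]·P(H₂) / [H⁺]^2 = 1.66 × 10^10.
E = E° − (0.0592/2) log Q = 0.40 − (0.0592/2)(10.220) = 0.097 V.

0.097 V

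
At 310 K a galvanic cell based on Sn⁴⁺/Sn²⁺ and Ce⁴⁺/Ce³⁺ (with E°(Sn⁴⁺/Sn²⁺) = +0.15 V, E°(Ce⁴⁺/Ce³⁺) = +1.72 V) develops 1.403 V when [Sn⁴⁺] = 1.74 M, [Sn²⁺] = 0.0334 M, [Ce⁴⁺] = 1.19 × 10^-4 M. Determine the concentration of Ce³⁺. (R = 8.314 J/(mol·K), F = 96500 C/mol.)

From the Nernst equation, ln Q = nF(E° − E)/RT = 2×96500×(1.57 − 1.403)/(8.314×310) = 12.506, so Q = 2.7 × 10^5.
With Q = [Sn⁴⁺]·[Ce³⁺]^2/([Sn²⁺]·[Ce⁴⁺]^2) and the known concentrations, [Ce³⁺]^2 in the numerator gives [Ce³⁺] = 0.0086 M.

0.0086 M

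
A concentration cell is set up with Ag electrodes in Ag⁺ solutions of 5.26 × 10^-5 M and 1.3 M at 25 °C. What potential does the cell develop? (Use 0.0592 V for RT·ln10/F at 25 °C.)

0.26 V

Both half-cells are Ag⁺/Ag, so E°_cell = 0. The concentrated side is the cathode; the cell reaction moves Ag⁺ from high to low concentration with n = 1.
Q = [Ag⁺]_dilute/[Ag⁺]_conc = 5.26 × 10^-5/1.3 = 4.05 × 10^-5.
E = 0 − (0.0592/1) log Q = −(0.0592/1)(-4.393) = 0.2601 V.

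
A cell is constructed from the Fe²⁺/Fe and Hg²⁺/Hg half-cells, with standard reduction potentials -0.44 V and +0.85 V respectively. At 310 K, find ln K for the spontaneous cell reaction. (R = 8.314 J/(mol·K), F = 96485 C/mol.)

ln K = 96.6

E°_cell = +0.85 − (-0.44) = 1.29 V, with n = 2 electrons transferred.
At equilibrium E = 0, so the Nernst equation gives ln K = nFE°/RT = (2)(96485)(1.29)/((8.314)(310)) = 96.58.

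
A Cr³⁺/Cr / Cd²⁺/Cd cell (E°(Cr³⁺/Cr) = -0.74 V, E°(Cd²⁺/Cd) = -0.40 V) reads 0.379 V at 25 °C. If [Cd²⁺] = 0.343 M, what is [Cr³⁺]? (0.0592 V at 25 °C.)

From the Nernst equation, log Q = n(E° − E)/0.0592 = 6(0.34 − 0.379)/0.0592 = -3.953, so Q = 1.12 × 10^-4.
With Q = [Cr³⁺]^2/[Cd²⁺]^3 and the known concentrations, [Cr³⁺]^2 in the numerator gives [Cr³⁺] = 0.0021 M.

0.0021 M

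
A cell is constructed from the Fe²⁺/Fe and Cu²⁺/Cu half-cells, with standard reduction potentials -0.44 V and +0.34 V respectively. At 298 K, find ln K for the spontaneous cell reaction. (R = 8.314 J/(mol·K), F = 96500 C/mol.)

E°_cell = +0.34 − (-0.44) = 0.78 V, with n = 2 electrons transferred.
At equilibrium E = 0, so the Nernst equation gives ln K = nFE°/RT = (2)(96500)(0.78)/((8.314)(298)) = 60.76.

ln K = 60.8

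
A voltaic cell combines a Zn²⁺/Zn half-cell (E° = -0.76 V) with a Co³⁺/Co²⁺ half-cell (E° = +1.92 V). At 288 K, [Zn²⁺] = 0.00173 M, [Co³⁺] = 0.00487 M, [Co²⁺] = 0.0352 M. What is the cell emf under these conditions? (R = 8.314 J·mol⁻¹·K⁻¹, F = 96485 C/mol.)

2.71 V

The Co³⁺/Co²⁺ couple has the higher reduction potential and acts as the cathode, so E°_cell = +1.92 − (-0.76) = 2.68 V.
Balancing electrons gives n = 2; the reaction quotient is Q = [Zn²⁺]·[Co²⁺]^2/[Co³⁺]^2 = 0.0904.
E = E° − (RT/nF) ln Q = 2.68 − (8.314×288)/(2×96485) × (-2.404) = 2.680 + 0.030 = 2.710 V.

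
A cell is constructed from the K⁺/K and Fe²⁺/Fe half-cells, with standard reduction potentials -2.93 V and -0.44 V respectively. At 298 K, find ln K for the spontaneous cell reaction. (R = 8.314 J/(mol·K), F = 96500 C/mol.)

ln K = 194.0

E°_cell = -0.44 − (-2.93) = 2.49 V, with n = 2 electrons transferred.
At equilibrium E = 0, so the Nernst equation gives ln K = nFE°/RT = (2)(96500)(2.49)/((8.314)(298)) = 193.97.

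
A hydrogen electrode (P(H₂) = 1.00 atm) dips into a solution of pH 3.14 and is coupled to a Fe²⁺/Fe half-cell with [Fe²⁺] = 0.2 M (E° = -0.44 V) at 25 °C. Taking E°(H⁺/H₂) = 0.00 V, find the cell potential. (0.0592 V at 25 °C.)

0.27 V

The hydrogen couple is the cathode, so E°_cell = 0.44 V; n = 2.
[H⁺] = 10^(−3.14) = 7.2 × 10^-4 M, and Q = [Fe²⁺]·P(H₂) / [H⁺]^2 = 3.81 × 10^5.
E = E° − (0.0592/2) log Q = 0.44 − (0.0592/2)(5.581) = 0.275 V.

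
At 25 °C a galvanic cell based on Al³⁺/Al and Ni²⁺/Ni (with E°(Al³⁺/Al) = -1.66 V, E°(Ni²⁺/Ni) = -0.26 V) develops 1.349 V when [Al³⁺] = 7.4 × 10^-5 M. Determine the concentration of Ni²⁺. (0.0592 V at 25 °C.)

From the Nernst equation, log Q = n(E° − E)/0.0592 = 6(1.40 − 1.349)/0.0592 = 5.169, so Q = 1.48 × 10^5.
With Q = [Al³⁺]^2/[Ni²⁺]^3 and the known concentrations, [Ni²⁺]^3 in the denominator gives [Ni²⁺] = 3.3 × 10^-5 M.

3.3 × 10^-5 M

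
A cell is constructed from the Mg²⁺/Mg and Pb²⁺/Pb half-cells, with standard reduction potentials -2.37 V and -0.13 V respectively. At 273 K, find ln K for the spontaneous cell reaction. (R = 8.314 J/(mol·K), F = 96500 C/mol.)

ln K = 190.5

E°_cell = -0.13 − (-2.37) = 2.24 V, with n = 2 electrons transferred.
At equilibrium E = 0, so the Nernst equation gives ln K = nFE°/RT = (2)(96500)(2.24)/((8.314)(273)) = 190.47.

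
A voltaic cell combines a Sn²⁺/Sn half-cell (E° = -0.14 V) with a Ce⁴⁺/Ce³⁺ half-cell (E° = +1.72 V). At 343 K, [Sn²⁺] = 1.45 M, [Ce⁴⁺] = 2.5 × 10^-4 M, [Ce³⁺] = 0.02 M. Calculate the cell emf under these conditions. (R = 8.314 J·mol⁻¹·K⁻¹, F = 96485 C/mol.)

The Ce⁴⁺/Ce³⁺ couple has the higher reduction potential and acts as the cathode, so E°_cell = +1.72 − (-0.14) = 1.86 V.
Balancing electrons gives n = 2; the reaction quotient is Q = [Sn²⁺]·[Ce³⁺]^2/[Ce⁴⁺]^2 = 9280.
E = E° − (RT/nF) ln Q = 1.86 − (8.314×343)/(2×96485) × (9.136) = 1.860 − 0.135 = 1.725 V.

1.72 V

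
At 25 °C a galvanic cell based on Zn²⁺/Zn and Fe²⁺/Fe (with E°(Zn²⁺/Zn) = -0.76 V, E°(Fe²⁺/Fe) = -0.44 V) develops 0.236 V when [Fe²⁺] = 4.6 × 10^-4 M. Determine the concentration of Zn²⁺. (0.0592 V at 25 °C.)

0.32 M

From the Nernst equation, log Q = n(E° − E)/0.0592 = 2(0.32 − 0.236)/0.0592 = 2.838, so Q = 688.
With Q = [Zn²⁺]/[Fe²⁺] and the known concentrations, [Zn²⁺] in the numerator gives [Zn²⁺] = 0.32 M.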